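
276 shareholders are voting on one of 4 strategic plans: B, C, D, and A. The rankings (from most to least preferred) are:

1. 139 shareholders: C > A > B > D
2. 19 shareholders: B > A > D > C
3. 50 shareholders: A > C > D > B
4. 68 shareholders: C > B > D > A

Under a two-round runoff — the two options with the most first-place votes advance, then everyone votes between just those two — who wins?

Round 1 first-place votes: B 19, C 207, D 0, A 50.
C and A advance.
Runoff: C is preferred to A by 207 voters; A by 69.
C wins the runoff.

C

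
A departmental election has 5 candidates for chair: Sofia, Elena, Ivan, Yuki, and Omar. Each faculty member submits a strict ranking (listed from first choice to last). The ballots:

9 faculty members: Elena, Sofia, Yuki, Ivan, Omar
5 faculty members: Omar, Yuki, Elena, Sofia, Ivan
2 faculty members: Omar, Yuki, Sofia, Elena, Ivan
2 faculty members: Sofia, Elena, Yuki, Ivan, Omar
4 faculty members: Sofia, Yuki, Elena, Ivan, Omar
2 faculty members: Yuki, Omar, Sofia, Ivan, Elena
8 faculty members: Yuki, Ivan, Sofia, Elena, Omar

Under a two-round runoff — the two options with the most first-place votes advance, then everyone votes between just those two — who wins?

Yuki

Round 1 first-place votes: Sofia 6, Elena 9, Ivan 0, Yuki 10, Omar 7.
Yuki and Elena advance.
Runoff: Yuki is preferred to Elena by 21 voters; Elena by 11.
Yuki wins the runoff.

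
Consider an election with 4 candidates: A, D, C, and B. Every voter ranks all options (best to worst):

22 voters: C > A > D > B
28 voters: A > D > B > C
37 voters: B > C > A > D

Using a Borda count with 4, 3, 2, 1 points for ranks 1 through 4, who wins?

A: 22·3 + 28·4 + 37·2 = 252
D: 22·2 + 28·3 + 37·1 = 165
C: 22·4 + 28·1 + 37·3 = 227
B: 22·1 + 28·2 + 37·4 = 226
A has the highest Borda score (252).

A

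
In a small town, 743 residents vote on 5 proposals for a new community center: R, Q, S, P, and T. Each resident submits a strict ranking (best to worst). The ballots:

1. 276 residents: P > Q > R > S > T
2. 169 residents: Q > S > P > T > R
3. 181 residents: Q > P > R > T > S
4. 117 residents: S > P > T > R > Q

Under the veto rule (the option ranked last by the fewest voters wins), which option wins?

Last-place votes: R 169, Q 117, S 181, P 0, T 276.
P is ranked last by the fewest voters, so P wins.

P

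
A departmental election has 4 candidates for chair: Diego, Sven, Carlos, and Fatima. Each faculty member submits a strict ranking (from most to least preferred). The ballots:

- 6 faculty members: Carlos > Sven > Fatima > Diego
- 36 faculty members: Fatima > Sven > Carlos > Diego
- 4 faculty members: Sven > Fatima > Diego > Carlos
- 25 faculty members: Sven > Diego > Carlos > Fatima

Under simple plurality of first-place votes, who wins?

First-place votes: Diego 0, Sven 29, Carlos 6, Fatima 36.
Fatima has the most first-place votes.

Fatima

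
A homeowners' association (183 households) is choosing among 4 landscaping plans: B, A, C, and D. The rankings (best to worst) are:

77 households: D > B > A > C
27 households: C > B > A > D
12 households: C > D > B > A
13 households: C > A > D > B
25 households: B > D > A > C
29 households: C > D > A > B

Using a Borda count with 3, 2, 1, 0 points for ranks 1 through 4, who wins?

B: 77·2 + 27·2 + 12·1 + 13·0 + 25·3 + 29·0 = 295
A: 77·1 + 27·1 + 12·0 + 13·2 + 25·1 + 29·1 = 184
C: 77·0 + 27·3 + 12·3 + 13·3 + 25·0 + 29·3 = 243
D: 77·3 + 27·0 + 12·2 + 13·1 + 25·2 + 29·2 = 376
D has the highest Borda score (376).

D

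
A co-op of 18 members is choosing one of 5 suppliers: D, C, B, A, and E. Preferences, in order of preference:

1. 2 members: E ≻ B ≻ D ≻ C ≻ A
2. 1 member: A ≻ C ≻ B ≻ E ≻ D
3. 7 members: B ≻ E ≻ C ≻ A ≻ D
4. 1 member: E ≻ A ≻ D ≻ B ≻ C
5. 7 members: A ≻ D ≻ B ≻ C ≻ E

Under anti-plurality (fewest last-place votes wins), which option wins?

B

Last-place votes: D 8, C 1, B 0, A 2, E 7.
B is ranked last by the fewest voters, so B wins.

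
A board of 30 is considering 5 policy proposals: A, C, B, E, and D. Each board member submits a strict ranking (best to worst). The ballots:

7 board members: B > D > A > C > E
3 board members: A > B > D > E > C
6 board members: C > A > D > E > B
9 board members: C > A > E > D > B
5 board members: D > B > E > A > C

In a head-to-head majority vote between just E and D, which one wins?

Voters preferring E to D: 9; preferring D to E: 21.
D wins the head-to-head.

D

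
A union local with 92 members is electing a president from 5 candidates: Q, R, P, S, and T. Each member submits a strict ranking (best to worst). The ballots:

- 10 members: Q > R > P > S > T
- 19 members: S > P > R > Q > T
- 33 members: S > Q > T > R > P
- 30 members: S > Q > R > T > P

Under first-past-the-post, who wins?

First-place votes: Q 10, R 0, P 0, S 82, T 0.
S has the most first-place votes.

S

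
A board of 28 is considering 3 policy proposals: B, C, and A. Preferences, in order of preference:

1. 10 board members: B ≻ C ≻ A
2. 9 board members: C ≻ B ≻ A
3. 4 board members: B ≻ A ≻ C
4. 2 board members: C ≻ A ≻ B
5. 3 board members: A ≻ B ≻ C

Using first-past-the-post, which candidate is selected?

B

First-place votes: B 14, C 11, A 3.
B has the most first-place votes.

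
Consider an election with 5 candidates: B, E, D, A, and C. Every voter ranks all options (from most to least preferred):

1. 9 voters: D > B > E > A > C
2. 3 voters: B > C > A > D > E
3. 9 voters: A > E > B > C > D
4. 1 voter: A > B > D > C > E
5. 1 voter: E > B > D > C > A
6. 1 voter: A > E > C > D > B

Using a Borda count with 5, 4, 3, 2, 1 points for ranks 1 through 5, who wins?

B: 9·4 + 3·5 + 9·3 + 1·4 + 1·4 + 1·1 = 87
E: 9·3 + 3·1 + 9·4 + 1·1 + 1·5 + 1·4 = 76
D: 9·5 + 3·2 + 9·1 + 1·3 + 1·3 + 1·2 = 68
A: 9·2 + 3·3 + 9·5 + 1·5 + 1·1 + 1·5 = 83
C: 9·1 + 3·4 + 9·2 + 1·2 + 1·2 + 1·3 = 46
B has the highest Borda score (87).

B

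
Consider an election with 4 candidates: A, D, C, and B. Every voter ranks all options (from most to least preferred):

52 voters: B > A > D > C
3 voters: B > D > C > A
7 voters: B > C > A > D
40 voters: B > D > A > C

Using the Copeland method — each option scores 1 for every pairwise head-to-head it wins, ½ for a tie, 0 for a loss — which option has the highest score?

B

A: beats D and C; loses to B → score 2.
D: beats C; loses to A and B → score 1.
C: loses to A, D, and B → score 0.
B: beats A, D, and C → score 3.
B has the best pairwise record.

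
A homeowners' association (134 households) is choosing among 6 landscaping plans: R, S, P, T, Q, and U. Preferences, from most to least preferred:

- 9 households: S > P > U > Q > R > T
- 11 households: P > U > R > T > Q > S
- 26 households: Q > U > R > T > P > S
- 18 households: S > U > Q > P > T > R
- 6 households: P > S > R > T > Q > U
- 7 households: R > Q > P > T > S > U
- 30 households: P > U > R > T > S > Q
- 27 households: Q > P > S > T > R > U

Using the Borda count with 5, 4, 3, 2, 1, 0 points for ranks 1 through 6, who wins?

R: 9·1 + 11·3 + 26·3 + 18·0 + 6·3 + 7·5 + 30·3 + 27·1 = 290
S: 9·5 + 11·0 + 26·0 + 18·5 + 6·4 + 7·1 + 30·1 + 27·3 = 277
P: 9·4 + 11·5 + 26·1 + 18·2 + 6·5 + 7·3 + 30·5 + 27·4 = 462
T: 9·0 + 11·2 + 26·2 + 18·1 + 6·2 + 7·2 + 30·2 + 27·2 = 232
Q: 9·2 + 11·1 + 26·5 + 18·3 + 6·1 + 7·4 + 30·0 + 27·5 = 382
U: 9·3 + 11·4 + 26·4 + 18·4 + 6·0 + 7·0 + 30·4 + 27·0 = 367
P has the highest Borda score (462).

P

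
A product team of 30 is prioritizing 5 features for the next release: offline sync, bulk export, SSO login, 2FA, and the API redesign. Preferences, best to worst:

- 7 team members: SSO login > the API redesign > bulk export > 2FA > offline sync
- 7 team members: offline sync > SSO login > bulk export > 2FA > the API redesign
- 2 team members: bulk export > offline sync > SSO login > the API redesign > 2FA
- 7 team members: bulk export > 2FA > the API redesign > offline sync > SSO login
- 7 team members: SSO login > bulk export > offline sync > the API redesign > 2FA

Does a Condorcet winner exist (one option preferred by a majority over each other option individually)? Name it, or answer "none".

Checking pairwise contests:
bulk export beats offline sync 23–7.
SSO login beats bulk export 21–9.
offline sync beats SSO login 16–14.
offline sync beats 2FA 16–14.
offline sync beats the API redesign 16–14.
Every option loses at least one head-to-head, so there is no Condorcet winner.

none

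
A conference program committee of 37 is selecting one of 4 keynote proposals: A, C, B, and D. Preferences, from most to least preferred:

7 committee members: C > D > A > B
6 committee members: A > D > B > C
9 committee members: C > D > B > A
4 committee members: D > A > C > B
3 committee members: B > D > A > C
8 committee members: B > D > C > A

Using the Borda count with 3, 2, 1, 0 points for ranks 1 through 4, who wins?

A: 7·1 + 6·3 + 9·0 + 4·2 + 3·1 + 8·0 = 36
C: 7·3 + 6·0 + 9·3 + 4·1 + 3·0 + 8·1 = 60
B: 7·0 + 6·1 + 9·1 + 4·0 + 3·3 + 8·3 = 48
D: 7·2 + 6·2 + 9·2 + 4·3 + 3·2 + 8·2 = 78
D has the highest Borda score (78).

D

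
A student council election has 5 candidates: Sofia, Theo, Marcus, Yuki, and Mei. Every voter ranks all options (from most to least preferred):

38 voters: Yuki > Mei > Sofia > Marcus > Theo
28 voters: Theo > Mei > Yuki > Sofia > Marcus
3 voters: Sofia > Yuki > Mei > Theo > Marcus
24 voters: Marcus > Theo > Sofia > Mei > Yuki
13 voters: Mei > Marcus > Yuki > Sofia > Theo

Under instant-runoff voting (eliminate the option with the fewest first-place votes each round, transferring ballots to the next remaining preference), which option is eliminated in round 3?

Theo

Round 1: Sofia 3, Theo 28, Marcus 24, Yuki 38, Mei 13. Eliminate Sofia.
Round 2: Theo 28, Marcus 24, Yuki 41, Mei 13. Eliminate Mei.
Round 3: Theo 28, Marcus 37, Yuki 41. Eliminate Theo.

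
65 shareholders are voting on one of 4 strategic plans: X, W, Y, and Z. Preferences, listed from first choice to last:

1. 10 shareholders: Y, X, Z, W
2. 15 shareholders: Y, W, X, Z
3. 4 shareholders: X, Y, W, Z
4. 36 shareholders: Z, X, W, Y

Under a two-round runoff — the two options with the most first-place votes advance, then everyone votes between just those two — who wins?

Z

Round 1 first-place votes: X 4, W 0, Y 25, Z 36.
Z and Y advance.
Runoff: Z is preferred to Y by 36 voters; Y by 29.
Z wins the runoff.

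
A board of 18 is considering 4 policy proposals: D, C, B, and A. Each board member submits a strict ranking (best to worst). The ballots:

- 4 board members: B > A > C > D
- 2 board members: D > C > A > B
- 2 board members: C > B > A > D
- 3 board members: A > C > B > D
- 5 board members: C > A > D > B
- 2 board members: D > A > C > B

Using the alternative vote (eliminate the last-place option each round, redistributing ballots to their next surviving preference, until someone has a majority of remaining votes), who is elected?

C

Round 1: D 4, C 7, B 4, A 3. Eliminate A.
Round 2: D 4, C 10, B 4. C has a majority.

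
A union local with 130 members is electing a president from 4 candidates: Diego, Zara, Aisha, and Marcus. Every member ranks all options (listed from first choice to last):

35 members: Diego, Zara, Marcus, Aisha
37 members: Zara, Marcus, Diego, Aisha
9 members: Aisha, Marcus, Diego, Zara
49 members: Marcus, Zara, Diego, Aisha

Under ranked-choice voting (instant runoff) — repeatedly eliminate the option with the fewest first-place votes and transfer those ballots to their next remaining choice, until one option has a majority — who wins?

Round 1: Diego 35, Zara 37, Aisha 9, Marcus 49. Eliminate Aisha.
Round 2: Diego 35, Zara 37, Marcus 58. Eliminate Diego.
Round 3: Zara 72, Marcus 58. Zara has a majority.

Zara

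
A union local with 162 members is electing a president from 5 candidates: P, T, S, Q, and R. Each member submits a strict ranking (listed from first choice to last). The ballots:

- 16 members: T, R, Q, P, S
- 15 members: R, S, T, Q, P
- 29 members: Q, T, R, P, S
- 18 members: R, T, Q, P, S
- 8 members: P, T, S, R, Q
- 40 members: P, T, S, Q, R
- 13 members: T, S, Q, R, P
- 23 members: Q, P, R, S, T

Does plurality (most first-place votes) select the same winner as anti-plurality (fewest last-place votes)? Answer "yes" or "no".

Plurality — first-place votes: P 48, T 29, S 0, Q 52, R 33. Winner: Q.
Anti-plurality — last-place votes: P 28, T 23, S 63, Q 8, R 40. Winner: Q.
The two methods agree.

yes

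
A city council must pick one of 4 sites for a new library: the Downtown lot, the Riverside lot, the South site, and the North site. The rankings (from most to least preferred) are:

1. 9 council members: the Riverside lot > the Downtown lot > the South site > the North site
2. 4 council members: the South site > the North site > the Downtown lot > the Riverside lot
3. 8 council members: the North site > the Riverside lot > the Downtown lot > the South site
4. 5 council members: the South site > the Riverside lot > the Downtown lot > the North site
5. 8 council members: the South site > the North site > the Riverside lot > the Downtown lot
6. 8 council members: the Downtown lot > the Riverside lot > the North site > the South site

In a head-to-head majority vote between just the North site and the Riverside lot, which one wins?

the Riverside lot

Voters preferring the North site to the Riverside lot: 20; preferring the Riverside lot to the North site: 22.
the Riverside lot wins the head-to-head.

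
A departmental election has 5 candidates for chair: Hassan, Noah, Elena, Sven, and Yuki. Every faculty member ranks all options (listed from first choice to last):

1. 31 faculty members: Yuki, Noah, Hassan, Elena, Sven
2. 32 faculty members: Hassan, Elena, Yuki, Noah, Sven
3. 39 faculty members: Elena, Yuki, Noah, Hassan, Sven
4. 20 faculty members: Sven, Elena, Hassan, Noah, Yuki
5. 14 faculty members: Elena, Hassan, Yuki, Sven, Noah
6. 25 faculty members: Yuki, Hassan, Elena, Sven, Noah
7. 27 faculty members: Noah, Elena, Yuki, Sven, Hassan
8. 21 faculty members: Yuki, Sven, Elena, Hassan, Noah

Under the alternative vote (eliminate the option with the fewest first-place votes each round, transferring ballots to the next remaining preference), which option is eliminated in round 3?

Round 1: Hassan 32, Noah 27, Elena 53, Sven 20, Yuki 77. Eliminate Sven.
Round 2: Hassan 32, Noah 27, Elena 73, Yuki 77. Eliminate Noah.
Round 3: Hassan 32, Elena 100, Yuki 77. Eliminate Hassan.

Hassan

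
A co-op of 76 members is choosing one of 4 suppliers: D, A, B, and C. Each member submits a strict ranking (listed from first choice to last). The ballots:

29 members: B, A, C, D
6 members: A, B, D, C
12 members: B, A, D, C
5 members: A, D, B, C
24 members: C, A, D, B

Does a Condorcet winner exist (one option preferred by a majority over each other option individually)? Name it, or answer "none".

B vs D: 47–29 for B.
B vs A: 41–35 for B.
B vs C: 52–24 for B.
B beats every other option head-to-head.

B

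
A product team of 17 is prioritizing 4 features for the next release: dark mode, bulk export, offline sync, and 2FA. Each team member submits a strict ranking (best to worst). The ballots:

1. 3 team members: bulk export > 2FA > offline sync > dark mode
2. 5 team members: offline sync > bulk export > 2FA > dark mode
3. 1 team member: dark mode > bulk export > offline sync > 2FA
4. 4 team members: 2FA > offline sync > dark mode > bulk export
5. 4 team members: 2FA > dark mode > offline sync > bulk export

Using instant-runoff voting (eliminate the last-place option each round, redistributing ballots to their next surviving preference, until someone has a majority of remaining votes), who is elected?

Round 1: dark mode 1, bulk export 3, offline sync 5, 2FA 8. Eliminate dark mode.
Round 2: bulk export 4, offline sync 5, 2FA 8. Eliminate bulk export.
Round 3: offline sync 6, 2FA 11. 2FA has a majority.

2FA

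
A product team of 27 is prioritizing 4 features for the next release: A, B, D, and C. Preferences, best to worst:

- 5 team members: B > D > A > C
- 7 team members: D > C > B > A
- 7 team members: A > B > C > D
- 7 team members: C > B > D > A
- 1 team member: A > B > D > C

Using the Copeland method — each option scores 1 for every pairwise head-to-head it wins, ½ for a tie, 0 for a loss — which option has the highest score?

C

A: loses to B, D, and C → score 0.
B: beats A and D; loses to C → score 2.
D: beats A; loses to B and C → score 1.
C: beats A, B, and D → score 3.
C has the best pairwise record.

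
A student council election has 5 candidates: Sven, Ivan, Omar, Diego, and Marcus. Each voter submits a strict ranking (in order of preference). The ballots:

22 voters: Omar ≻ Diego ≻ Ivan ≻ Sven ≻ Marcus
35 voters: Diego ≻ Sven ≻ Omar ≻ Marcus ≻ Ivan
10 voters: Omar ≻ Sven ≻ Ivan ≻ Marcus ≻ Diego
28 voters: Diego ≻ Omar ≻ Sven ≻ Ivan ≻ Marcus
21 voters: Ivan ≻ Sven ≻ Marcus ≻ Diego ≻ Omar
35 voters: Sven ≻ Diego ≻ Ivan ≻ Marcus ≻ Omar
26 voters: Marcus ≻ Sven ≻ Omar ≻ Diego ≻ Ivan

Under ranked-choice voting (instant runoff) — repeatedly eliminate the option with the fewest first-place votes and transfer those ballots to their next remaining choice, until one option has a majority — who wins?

Sven

Round 1: Sven 35, Ivan 21, Omar 32, Diego 63, Marcus 26. Eliminate Ivan.
Round 2: Sven 56, Omar 32, Diego 63, Marcus 26. Eliminate Marcus.
Round 3: Sven 82, Omar 32, Diego 63. Eliminate Omar.
Round 4: Sven 92, Diego 85. Sven has a majority.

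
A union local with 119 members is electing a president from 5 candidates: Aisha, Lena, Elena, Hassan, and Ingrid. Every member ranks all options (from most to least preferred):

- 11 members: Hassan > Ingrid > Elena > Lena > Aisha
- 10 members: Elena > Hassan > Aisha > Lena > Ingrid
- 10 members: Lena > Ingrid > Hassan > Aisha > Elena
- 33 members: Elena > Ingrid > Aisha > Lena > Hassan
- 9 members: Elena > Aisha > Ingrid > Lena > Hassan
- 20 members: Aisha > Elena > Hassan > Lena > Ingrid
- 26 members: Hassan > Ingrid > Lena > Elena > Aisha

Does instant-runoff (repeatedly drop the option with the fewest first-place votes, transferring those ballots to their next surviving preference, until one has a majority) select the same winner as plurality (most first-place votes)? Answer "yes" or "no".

Instant-runoff — R1 Aisha 20, Lena 10, Elena 52, Hassan 37, Ingrid 0 (Ingrid out); R2 Aisha 20, Lena 10, Elena 52, Hassan 37 (Lena out); R3 Aisha 20, Elena 52, Hassan 47 (Aisha out); R4 Elena 72, Hassan 47 (Elena winner). Winner: Elena.
Plurality — first-place votes: Aisha 20, Lena 10, Elena 52, Hassan 37, Ingrid 0. Winner: Elena.
The two methods agree.

yes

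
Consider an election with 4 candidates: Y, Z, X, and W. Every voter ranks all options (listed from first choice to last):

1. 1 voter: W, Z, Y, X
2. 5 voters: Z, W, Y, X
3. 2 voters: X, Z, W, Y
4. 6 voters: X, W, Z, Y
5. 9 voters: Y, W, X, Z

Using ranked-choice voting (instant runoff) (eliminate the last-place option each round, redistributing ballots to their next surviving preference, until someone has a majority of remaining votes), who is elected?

Round 1: Y 9, Z 5, X 8, W 1. Eliminate W.
Round 2: Y 9, Z 6, X 8. Eliminate Z.
Round 3: Y 15, X 8. Y has a majority.

Y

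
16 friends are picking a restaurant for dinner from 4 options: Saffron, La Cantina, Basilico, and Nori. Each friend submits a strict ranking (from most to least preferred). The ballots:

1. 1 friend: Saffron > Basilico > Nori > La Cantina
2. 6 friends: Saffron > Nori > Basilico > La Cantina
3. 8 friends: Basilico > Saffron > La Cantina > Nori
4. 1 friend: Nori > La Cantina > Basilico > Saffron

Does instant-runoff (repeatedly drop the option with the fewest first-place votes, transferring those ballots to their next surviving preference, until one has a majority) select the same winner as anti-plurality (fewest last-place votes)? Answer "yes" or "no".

Instant-runoff — R1 Saffron 7, La Cantina 0, Basilico 8, Nori 1 (La Cantina out); R2 Saffron 7, Basilico 8, Nori 1 (Nori out); R3 Saffron 7, Basilico 9 (Basilico winner). Winner: Basilico.
Anti-plurality — last-place votes: Saffron 1, La Cantina 7, Basilico 0, Nori 8. Winner: Basilico.
The two methods agree.

yes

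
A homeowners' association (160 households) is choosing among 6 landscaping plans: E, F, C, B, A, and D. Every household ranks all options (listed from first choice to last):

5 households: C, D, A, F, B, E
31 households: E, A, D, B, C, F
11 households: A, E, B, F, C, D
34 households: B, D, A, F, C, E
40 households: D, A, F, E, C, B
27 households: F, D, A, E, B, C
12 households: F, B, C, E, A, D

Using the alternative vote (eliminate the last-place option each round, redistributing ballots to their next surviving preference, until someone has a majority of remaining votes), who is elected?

D

Round 1: E 31, F 39, C 5, B 34, A 11, D 40. Eliminate C.
Round 2: E 31, F 39, B 34, A 11, D 45. Eliminate A.
Round 3: E 42, F 39, B 34, D 45. Eliminate B.
Round 4: E 42, F 39, D 79. Eliminate F.
Round 5: E 54, D 106. D has a majority.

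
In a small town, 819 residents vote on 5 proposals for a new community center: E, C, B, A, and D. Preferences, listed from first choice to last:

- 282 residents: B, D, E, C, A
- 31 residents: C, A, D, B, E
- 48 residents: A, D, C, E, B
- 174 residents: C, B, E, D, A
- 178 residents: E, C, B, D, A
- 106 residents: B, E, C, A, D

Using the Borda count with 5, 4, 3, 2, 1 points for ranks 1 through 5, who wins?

E: 282·3 + 31·1 + 48·2 + 174·3 + 178·5 + 106·4 = 2809
C: 282·2 + 31·5 + 48·3 + 174·5 + 178·4 + 106·3 = 2763
B: 282·5 + 31·2 + 48·1 + 174·4 + 178·3 + 106·5 = 3280
A: 282·1 + 31·4 + 48·5 + 174·1 + 178·1 + 106·2 = 1210
D: 282·4 + 31·3 + 48·4 + 174·2 + 178·2 + 106·1 = 2223
B has the highest Borda score (3280).

B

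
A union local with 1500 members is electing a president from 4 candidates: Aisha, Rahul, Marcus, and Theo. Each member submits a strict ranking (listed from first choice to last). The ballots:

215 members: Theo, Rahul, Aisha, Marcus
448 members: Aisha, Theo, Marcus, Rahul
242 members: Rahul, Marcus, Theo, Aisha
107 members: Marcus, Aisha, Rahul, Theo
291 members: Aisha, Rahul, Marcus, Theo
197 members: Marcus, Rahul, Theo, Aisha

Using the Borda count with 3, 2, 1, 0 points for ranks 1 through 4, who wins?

Aisha

Aisha: 215·1 + 448·3 + 242·0 + 107·2 + 291·3 + 197·0 = 2646
Rahul: 215·2 + 448·0 + 242·3 + 107·1 + 291·2 + 197·2 = 2239
Marcus: 215·0 + 448·1 + 242·2 + 107·3 + 291·1 + 197·3 = 2135
Theo: 215·3 + 448·2 + 242·1 + 107·0 + 291·0 + 197·1 = 1980
Aisha has the highest Borda score (2646).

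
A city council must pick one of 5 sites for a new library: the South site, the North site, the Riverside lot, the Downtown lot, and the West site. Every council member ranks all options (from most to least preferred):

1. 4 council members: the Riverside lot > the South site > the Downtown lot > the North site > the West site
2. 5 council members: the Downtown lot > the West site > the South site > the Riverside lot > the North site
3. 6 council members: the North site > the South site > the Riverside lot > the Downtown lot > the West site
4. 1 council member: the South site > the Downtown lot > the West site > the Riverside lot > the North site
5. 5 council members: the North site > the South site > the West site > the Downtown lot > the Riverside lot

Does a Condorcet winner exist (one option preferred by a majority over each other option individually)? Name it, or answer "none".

the North site vs the South site: 11–10 for the North site.
the North site vs the Riverside lot: 11–10 for the North site.
the North site vs the Downtown lot: 11–10 for the North site.
the North site vs the West site: 15–6 for the North site.
the North site beats every other option head-to-head.

the North site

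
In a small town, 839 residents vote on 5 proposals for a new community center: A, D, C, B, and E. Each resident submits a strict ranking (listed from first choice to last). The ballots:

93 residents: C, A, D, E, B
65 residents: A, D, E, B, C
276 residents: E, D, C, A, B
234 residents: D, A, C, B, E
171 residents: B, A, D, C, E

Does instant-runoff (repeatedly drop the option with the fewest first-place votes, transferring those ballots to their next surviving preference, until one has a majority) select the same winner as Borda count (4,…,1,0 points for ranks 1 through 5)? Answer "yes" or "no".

yes

Instant-runoff — R1 A 65, D 234, C 93, B 171, E 276 (A out); R2 D 299, C 93, B 171, E 276 (C out); R3 D 392, B 171, E 276 (B out); R4 D 563, E 276 (D winner). Winner: D.
Borda — scores: A 2030, D 2487, C 1563, B 983, E 1327. Winner: D.
The two methods agree.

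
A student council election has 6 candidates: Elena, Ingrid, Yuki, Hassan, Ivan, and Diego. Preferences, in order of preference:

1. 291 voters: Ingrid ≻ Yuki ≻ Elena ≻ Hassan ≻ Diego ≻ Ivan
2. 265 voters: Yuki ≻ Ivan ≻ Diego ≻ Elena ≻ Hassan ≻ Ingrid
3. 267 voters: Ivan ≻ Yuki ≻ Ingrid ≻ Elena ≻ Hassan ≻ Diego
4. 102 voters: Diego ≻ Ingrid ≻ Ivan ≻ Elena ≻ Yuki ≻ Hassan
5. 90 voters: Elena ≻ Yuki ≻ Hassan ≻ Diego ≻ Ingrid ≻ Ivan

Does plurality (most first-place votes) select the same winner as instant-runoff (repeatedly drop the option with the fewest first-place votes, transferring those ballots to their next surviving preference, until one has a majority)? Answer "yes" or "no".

no

Plurality — first-place votes: Elena 90, Ingrid 291, Yuki 265, Hassan 0, Ivan 267, Diego 102. Winner: Ingrid.
Instant-runoff — R1 Elena 90, Ingrid 291, Yuki 265, Hassan 0, Ivan 267, Diego 102 (Hassan out); R2 Elena 90, Ingrid 291, Yuki 265, Ivan 267, Diego 102 (Elena out); R3 Ingrid 291, Yuki 355, Ivan 267, Diego 102 (Diego out); R4 Ingrid 393, Yuki 355, Ivan 267 (Ivan out); R5 Ingrid 393, Yuki 622 (Yuki winner). Winner: Yuki.
The two methods disagree.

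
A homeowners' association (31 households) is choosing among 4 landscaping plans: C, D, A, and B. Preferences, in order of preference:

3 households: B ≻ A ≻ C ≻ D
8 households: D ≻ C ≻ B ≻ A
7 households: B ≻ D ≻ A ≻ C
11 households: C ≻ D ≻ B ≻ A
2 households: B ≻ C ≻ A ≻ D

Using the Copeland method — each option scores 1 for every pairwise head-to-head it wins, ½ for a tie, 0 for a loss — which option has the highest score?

C

C: beats D, A, and B → score 3.
D: beats A and B; loses to C → score 2.
A: loses to C, D, and B → score 0.
B: beats A; loses to C and D → score 1.
C has the best pairwise record.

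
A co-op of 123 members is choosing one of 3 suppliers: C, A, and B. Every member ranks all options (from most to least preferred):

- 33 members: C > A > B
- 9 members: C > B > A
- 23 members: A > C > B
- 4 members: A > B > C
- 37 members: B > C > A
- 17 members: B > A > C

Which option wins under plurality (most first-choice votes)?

B

First-place votes: C 42, A 27, B 54.
B has the most first-place votes.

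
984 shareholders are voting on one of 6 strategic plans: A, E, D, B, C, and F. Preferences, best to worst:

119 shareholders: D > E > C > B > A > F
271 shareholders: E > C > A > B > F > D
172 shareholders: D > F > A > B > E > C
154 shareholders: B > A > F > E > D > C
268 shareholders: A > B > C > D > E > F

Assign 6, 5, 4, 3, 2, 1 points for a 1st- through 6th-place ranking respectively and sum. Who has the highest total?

A: 119·2 + 271·4 + 172·4 + 154·5 + 268·6 = 4388
E: 119·5 + 271·6 + 172·2 + 154·3 + 268·2 = 3563
D: 119·6 + 271·1 + 172·6 + 154·2 + 268·3 = 3129
B: 119·3 + 271·3 + 172·3 + 154·6 + 268·5 = 3950
C: 119·4 + 271·5 + 172·1 + 154·1 + 268·4 = 3229
F: 119·1 + 271·2 + 172·5 + 154·4 + 268·1 = 2405
A has the highest Borda score (4388).

A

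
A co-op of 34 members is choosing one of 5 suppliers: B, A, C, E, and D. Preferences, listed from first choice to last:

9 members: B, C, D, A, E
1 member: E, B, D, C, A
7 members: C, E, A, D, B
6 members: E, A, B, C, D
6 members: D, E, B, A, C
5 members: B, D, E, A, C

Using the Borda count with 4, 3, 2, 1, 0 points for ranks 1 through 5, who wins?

B: 9·4 + 1·3 + 7·0 + 6·2 + 6·2 + 5·4 = 83
A: 9·1 + 1·0 + 7·2 + 6·3 + 6·1 + 5·1 = 52
C: 9·3 + 1·1 + 7·4 + 6·1 + 6·0 + 5·0 = 62
E: 9·0 + 1·4 + 7·3 + 6·4 + 6·3 + 5·2 = 77
D: 9·2 + 1·2 + 7·1 + 6·0 + 6·4 + 5·3 = 66
B has the highest Borda score (83).

B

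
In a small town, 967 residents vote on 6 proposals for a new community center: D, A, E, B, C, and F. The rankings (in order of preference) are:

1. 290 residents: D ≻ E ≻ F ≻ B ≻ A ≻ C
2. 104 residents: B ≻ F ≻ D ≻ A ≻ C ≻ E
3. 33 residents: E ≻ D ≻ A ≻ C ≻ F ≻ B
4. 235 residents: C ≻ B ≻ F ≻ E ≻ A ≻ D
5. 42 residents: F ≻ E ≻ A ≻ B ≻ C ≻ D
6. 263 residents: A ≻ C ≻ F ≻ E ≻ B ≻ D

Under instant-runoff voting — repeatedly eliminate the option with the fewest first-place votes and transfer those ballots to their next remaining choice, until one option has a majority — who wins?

Round 1: D 290, A 263, E 33, B 104, C 235, F 42. Eliminate E.
Round 2: D 323, A 263, B 104, C 235, F 42. Eliminate F.
Round 3: D 323, A 305, B 104, C 235. Eliminate B.
Round 4: D 427, A 305, C 235. Eliminate C.
Round 5: D 427, A 540. A has a majority.

A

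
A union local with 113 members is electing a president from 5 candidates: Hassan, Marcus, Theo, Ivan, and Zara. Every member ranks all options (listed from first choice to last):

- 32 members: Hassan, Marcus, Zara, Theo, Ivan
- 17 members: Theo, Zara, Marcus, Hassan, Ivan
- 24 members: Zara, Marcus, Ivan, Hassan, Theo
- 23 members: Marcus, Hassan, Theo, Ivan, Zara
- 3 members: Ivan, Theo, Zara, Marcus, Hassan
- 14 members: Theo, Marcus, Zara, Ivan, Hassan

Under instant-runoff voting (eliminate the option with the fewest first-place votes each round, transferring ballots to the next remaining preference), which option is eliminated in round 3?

Round 1: Hassan 32, Marcus 23, Theo 31, Ivan 3, Zara 24. Eliminate Ivan.
Round 2: Hassan 32, Marcus 23, Theo 34, Zara 24. Eliminate Marcus.
Round 3: Hassan 55, Theo 34, Zara 24. Eliminate Zara.

Zara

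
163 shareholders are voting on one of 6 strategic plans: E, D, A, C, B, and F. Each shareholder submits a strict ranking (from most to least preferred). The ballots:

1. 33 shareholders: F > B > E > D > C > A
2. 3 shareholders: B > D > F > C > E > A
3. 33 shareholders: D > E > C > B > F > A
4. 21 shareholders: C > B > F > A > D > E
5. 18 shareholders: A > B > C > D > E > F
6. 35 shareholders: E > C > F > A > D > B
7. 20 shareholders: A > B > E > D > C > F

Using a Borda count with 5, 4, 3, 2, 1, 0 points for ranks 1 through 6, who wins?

E: 33·3 + 3·1 + 33·4 + 21·0 + 18·1 + 35·5 + 20·3 = 487
D: 33·2 + 3·4 + 33·5 + 21·1 + 18·2 + 35·1 + 20·2 = 375
A: 33·0 + 3·0 + 33·0 + 21·2 + 18·5 + 35·2 + 20·5 = 302
C: 33·1 + 3·2 + 33·3 + 21·5 + 18·3 + 35·4 + 20·1 = 457
B: 33·4 + 3·5 + 33·2 + 21·4 + 18·4 + 35·0 + 20·4 = 449
F: 33·5 + 3·3 + 33·1 + 21·3 + 18·0 + 35·3 + 20·0 = 375
E has the highest Borda score (487).

E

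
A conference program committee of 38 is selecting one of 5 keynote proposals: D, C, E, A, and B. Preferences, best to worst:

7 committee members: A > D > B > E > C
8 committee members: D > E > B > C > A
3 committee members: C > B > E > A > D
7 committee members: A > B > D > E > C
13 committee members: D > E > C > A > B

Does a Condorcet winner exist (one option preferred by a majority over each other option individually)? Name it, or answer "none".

D vs C: 35–3 for D.
D vs E: 35–3 for D.
D vs A: 21–17 for D.
D vs B: 28–10 for D.
D beats every other option head-to-head.

D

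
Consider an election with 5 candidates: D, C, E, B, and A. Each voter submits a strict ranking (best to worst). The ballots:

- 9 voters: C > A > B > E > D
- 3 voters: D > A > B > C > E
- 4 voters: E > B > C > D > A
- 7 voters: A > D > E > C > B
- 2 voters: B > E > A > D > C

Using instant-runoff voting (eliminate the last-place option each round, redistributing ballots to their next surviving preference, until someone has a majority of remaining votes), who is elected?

Round 1: D 3, C 9, E 4, B 2, A 7. Eliminate B.
Round 2: D 3, C 9, E 6, A 7. Eliminate D.
Round 3: C 9, E 6, A 10. Eliminate E.
Round 4: C 13, A 12. C has a majority.

C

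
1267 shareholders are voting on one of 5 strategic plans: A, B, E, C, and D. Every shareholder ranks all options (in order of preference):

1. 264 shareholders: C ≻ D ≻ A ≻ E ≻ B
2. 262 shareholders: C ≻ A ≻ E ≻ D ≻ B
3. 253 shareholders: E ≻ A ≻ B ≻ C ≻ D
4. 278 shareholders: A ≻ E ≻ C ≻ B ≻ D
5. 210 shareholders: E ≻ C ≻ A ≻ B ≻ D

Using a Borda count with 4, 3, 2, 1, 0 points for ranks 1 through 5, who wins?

A

A: 264·2 + 262·3 + 253·3 + 278·4 + 210·2 = 3605
B: 264·0 + 262·0 + 253·2 + 278·1 + 210·1 = 994
E: 264·1 + 262·2 + 253·4 + 278·3 + 210·4 = 3474
C: 264·4 + 262·4 + 253·1 + 278·2 + 210·3 = 3543
D: 264·3 + 262·1 + 253·0 + 278·0 + 210·0 = 1054
A has the highest Borda score (3605).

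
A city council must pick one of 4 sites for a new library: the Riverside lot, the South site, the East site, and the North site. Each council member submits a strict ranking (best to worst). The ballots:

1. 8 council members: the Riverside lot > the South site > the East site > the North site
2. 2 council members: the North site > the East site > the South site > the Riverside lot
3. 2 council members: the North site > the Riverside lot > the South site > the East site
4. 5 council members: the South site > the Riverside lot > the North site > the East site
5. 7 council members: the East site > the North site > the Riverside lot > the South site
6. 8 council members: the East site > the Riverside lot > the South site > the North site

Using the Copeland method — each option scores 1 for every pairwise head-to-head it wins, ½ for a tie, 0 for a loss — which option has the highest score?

the East site

the Riverside lot: beats the South site and the North site; loses to the East site → score 2.
the South site: beats the North site; loses to the Riverside lot and the East site → score 1.
the East site: beats the Riverside lot, the South site, and the North site → score 3.
the North site: loses to the Riverside lot, the South site, and the East site → score 0.
the East site has the best pairwise record.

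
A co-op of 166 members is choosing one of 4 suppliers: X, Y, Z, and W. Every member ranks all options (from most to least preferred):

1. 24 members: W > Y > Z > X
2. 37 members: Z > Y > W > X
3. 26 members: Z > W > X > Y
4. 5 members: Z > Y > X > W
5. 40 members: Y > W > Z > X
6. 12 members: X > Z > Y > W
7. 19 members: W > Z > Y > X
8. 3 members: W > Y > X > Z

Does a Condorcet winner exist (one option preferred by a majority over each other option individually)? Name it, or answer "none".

Checking pairwise contests:
Y beats X 128–38.
Z beats Y 99–67.
W beats Z 86–80.
Y beats W 94–72.
Every option loses at least one head-to-head, so there is no Condorcet winner.

none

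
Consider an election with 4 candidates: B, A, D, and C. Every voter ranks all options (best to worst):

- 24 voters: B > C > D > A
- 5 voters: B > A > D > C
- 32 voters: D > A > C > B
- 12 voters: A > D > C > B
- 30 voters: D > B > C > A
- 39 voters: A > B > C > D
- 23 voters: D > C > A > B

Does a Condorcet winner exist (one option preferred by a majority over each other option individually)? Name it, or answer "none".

D vs B: 97–68 for D.
D vs A: 109–56 for D.
D vs C: 102–63 for D.
D beats every other option head-to-head.

D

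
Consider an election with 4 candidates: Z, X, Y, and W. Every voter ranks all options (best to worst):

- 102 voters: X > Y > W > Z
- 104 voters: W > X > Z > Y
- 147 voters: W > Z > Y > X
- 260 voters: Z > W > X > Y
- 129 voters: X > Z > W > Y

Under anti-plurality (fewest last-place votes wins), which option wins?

Last-place votes: Z 102, X 147, Y 493, W 0.
W is ranked last by the fewest voters, so W wins.

W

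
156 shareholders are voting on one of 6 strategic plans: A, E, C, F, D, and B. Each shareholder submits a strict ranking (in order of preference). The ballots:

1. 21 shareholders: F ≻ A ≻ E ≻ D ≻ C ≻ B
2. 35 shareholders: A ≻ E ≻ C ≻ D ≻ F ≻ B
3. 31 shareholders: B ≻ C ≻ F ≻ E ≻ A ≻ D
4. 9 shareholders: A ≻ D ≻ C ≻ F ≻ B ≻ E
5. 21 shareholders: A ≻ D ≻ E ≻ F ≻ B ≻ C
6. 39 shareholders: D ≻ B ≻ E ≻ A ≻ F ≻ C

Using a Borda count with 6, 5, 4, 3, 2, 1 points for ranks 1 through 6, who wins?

A

A: 21·5 + 35·6 + 31·2 + 9·6 + 21·6 + 39·3 = 674
E: 21·4 + 35·5 + 31·3 + 9·1 + 21·4 + 39·4 = 601
C: 21·2 + 35·4 + 31·5 + 9·4 + 21·1 + 39·1 = 433
F: 21·6 + 35·2 + 31·4 + 9·3 + 21·3 + 39·2 = 488
D: 21·3 + 35·3 + 31·1 + 9·5 + 21·5 + 39·6 = 583
B: 21·1 + 35·1 + 31·6 + 9·2 + 21·2 + 39·5 = 497
A has the highest Borda score (674).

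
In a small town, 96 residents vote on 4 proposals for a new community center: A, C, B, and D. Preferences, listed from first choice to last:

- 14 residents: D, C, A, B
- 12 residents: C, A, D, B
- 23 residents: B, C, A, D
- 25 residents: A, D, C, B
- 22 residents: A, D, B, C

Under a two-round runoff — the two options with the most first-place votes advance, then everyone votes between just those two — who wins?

Round 1 first-place votes: A 47, C 12, B 23, D 14.
A and B advance.
Runoff: A is preferred to B by 73 voters; B by 23.
A wins the runoff.

A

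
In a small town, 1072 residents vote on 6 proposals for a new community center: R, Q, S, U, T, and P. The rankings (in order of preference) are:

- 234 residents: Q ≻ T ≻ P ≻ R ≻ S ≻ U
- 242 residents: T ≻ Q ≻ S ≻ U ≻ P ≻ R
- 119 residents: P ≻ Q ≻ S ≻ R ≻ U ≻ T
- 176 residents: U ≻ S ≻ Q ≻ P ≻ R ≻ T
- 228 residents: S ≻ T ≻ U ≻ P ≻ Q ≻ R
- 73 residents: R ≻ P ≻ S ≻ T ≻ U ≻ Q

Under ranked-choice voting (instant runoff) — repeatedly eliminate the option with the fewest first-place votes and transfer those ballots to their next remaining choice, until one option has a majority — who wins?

Round 1: R 73, Q 234, S 228, U 176, T 242, P 119. Eliminate R.
Round 2: Q 234, S 228, U 176, T 242, P 192. Eliminate U.
Round 3: Q 234, S 404, T 242, P 192. Eliminate P.
Round 4: Q 353, S 477, T 242. Eliminate T.
Round 5: Q 595, S 477. Q has a majority.

Q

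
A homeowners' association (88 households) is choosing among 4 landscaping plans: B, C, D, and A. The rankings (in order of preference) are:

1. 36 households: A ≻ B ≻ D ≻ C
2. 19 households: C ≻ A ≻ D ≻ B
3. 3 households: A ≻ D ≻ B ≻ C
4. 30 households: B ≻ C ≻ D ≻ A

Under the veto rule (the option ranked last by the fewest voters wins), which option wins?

D

Last-place votes: B 19, C 39, D 0, A 30.
D is ranked last by the fewest voters, so D wins.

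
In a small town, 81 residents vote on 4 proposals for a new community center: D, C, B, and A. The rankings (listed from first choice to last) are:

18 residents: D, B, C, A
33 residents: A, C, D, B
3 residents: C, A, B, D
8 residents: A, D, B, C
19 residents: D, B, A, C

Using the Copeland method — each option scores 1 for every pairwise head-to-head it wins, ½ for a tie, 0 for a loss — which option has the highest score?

D: beats C and B; loses to A → score 2.
C: loses to D, B, and A → score 0.
B: beats C; loses to D and A → score 1.
A: beats D, C, and B → score 3.
A has the best pairwise record.

A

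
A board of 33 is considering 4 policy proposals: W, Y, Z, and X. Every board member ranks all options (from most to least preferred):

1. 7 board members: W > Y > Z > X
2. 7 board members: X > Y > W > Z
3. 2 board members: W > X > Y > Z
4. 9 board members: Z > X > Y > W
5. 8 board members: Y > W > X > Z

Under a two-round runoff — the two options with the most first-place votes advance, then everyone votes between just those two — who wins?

Round 1 first-place votes: W 9, Y 8, Z 9, X 7.
Z and W advance.
Runoff: Z is preferred to W by 9 voters; W by 24.
W wins the runoff.

W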